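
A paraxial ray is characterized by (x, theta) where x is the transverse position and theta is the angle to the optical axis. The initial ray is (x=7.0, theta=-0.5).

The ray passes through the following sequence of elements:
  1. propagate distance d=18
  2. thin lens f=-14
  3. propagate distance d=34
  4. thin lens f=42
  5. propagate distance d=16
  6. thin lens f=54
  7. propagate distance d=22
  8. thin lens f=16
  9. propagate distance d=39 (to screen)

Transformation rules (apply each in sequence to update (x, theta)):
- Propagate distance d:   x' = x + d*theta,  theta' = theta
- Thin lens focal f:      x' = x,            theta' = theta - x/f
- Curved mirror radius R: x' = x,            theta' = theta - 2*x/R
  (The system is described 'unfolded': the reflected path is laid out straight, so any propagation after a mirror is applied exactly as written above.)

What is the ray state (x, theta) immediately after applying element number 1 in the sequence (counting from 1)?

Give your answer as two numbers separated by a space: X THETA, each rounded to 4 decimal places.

Initial: x=7.0000 theta=-0.5000
After 1 (propagate distance d=18): x=-2.0000 theta=-0.5000
Rounded to 4 decimal places: x = -2.0000, theta = -0.5000

Answer: -2.0000 -0.5000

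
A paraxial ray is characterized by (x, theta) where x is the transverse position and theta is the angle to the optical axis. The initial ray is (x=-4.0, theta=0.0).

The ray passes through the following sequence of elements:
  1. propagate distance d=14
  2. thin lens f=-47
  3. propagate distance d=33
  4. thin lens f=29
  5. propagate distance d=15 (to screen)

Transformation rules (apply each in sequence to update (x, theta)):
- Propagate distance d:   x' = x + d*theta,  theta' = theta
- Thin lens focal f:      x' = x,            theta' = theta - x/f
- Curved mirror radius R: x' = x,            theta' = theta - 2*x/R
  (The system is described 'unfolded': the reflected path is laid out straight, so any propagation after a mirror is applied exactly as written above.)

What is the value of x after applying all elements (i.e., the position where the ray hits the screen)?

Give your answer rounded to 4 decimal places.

Initial: x=-4.0000 theta=0.0000
After 1 (propagate distance d=14): x=-4.0000 theta=0.0000
After 2 (thin lens f=-47): x=-4.0000 theta=-4/47 (≈-0.0851)
After 3 (propagate distance d=33): x=-320/47 (≈-6.8085) theta=-4/47 (≈-0.0851)
After 4 (thin lens f=29): x=-320/47 (≈-6.8085) theta=204/1363 (≈0.1497)
After 5 (propagate distance d=15 (to screen)): x=-6220/1363 (≈-4.5635) theta=204/1363 (≈0.1497)
Rounded to 4 decimal places: x = -4.5635

Answer: -4.5635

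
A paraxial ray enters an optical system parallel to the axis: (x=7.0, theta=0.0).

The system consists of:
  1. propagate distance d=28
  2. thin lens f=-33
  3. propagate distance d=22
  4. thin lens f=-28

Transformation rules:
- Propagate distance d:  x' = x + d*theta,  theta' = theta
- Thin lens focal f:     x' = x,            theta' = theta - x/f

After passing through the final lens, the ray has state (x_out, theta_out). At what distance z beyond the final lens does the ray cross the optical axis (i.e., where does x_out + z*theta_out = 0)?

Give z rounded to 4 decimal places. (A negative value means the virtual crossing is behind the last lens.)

Initial: x=7.0000 theta=0.0000
After 1 (propagate distance d=28): x=7.0000 theta=0.0000
After 2 (thin lens f=-33): x=7.0000 theta=7/33 (≈0.2121)
After 3 (propagate distance d=22): x=35/3 (≈11.6667) theta=7/33 (≈0.2121)
After 4 (thin lens f=-28): x=35/3 (≈11.6667) theta=83/132 (≈0.6288)
z_focus = -x_out/theta_out = -(35/3)/(83/132) = -1540/83 ≈ -18.5542
Rounded to 4 decimal places: z = -18.5542

Answer: -18.5542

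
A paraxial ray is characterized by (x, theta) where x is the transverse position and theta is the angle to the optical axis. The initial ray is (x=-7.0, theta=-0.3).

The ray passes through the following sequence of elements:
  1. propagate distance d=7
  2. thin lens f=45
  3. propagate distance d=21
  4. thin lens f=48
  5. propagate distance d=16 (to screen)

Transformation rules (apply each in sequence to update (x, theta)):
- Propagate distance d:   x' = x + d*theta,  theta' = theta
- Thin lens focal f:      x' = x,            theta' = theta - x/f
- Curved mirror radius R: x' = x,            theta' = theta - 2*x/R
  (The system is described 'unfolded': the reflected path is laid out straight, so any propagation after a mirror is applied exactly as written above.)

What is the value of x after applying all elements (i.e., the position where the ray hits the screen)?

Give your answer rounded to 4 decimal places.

Answer: -9.0000

Derivation:
Initial: x=-7.0000 theta=-0.3000
After 1 (propagate distance d=7): x=-9.1000 theta=-0.3000
After 2 (thin lens f=45): x=-9.1000 theta=-22/225 (≈-0.0978)
After 3 (propagate distance d=21): x=-1673/150 (≈-11.1533) theta=-22/225 (≈-0.0978)
After 4 (thin lens f=48): x=-1673/150 (≈-11.1533) theta=323/2400 (≈0.1346)
After 5 (propagate distance d=16 (to screen)): x=-9.0000 theta=323/2400 (≈0.1346)
Rounded to 4 decimal places: x = -9.0000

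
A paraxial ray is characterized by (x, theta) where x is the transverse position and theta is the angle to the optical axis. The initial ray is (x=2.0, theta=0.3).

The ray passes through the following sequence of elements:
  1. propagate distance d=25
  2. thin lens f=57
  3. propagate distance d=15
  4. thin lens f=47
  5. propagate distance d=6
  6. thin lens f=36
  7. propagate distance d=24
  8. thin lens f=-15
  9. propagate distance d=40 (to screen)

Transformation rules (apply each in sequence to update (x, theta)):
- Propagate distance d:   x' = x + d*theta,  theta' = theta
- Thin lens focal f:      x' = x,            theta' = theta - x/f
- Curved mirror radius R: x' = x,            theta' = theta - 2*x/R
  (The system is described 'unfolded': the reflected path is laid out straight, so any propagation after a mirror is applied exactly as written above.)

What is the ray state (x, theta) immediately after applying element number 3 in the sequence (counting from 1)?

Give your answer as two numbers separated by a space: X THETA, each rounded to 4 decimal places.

Answer: 11.5000 0.1333

Derivation:
Initial: x=2.0000 theta=0.3000
After 1 (propagate distance d=25): x=9.5000 theta=0.3000
After 2 (thin lens f=57): x=9.5000 theta=2/15 (≈0.1333)
After 3 (propagate distance d=15): x=11.5000 theta=2/15 (≈0.1333)
Rounded to 4 decimal places: x = 11.5000, theta = 0.1333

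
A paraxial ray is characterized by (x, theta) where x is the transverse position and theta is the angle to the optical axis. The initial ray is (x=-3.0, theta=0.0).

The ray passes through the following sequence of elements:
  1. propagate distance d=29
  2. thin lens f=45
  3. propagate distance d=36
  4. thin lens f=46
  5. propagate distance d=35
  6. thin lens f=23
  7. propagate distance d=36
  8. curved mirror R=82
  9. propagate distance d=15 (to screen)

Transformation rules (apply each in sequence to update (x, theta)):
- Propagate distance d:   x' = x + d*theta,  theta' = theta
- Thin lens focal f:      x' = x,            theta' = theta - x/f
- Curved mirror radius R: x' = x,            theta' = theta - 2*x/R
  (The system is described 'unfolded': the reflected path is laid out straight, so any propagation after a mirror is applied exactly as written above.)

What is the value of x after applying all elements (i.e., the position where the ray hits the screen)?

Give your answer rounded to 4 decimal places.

Initial: x=-3.0000 theta=0.0000
After 1 (propagate distance d=29): x=-3.0000 theta=0.0000
After 2 (thin lens f=45): x=-3.0000 theta=1/15 (≈0.0667)
After 3 (propagate distance d=36): x=-0.6000 theta=1/15 (≈0.0667)
After 4 (thin lens f=46): x=-0.6000 theta=11/138 (≈0.0797)
After 5 (propagate distance d=35): x=1511/690 (≈2.1899) theta=11/138 (≈0.0797)
After 6 (thin lens f=23): x=1511/690 (≈2.1899) theta=-41/2645 (≈-0.0155)
After 7 (propagate distance d=36): x=25897/15870 (≈1.6318) theta=-41/2645 (≈-0.0155)
After 8 (curved mirror R=82): x=25897/15870 (≈1.6318) theta=-35983/650670 (≈-0.0553)
After 9 (propagate distance d=15 (to screen)): x=261016/325335 (≈0.8023) theta=-35983/650670 (≈-0.0553)
Rounded to 4 decimal places: x = 0.8023

Answer: 0.8023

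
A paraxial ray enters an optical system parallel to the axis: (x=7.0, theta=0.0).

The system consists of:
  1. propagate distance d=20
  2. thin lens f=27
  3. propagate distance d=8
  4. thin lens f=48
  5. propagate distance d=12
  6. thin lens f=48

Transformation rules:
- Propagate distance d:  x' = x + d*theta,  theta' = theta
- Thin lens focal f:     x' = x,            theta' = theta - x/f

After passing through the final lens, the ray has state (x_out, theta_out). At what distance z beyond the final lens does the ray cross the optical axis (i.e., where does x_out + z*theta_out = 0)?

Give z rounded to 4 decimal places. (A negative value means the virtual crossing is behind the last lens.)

Initial: x=7.0000 theta=0.0000
After 1 (propagate distance d=20): x=7.0000 theta=0.0000
After 2 (thin lens f=27): x=7.0000 theta=-7/27 (≈-0.2593)
After 3 (propagate distance d=8): x=133/27 (≈4.9259) theta=-7/27 (≈-0.2593)
After 4 (thin lens f=48): x=133/27 (≈4.9259) theta=-469/1296 (≈-0.3619)
After 5 (propagate distance d=12): x=7/12 (≈0.5833) theta=-469/1296 (≈-0.3619)
After 6 (thin lens f=48): x=7/12 (≈0.5833) theta=-1939/5184 (≈-0.3740)
z_focus = -x_out/theta_out = -(7/12)/(-1939/5184) = 432/277 ≈ 1.5596
Rounded to 4 decimal places: z = 1.5596

Answer: 1.5596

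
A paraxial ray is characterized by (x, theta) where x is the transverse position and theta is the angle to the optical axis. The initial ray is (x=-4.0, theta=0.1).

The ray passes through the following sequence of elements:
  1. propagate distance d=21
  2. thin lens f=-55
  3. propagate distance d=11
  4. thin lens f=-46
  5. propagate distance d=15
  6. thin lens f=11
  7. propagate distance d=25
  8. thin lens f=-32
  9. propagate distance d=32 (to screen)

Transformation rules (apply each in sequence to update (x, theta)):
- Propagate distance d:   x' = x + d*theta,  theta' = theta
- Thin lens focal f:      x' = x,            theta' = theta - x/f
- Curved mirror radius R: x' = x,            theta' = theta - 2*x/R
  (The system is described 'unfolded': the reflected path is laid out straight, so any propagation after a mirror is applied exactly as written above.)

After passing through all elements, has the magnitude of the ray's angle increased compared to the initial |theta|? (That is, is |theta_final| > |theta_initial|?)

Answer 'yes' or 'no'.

Initial: x=-4.0000 theta=0.1000
After 1 (propagate distance d=21): x=-1.9000 theta=0.1000
After 2 (thin lens f=-55): x=-1.9000 theta=18/275 (≈0.0655)
After 3 (propagate distance d=11): x=-1.1800 theta=18/275 (≈0.0655)
After 4 (thin lens f=-46): x=-1.1800 theta=1007/25300 (≈0.0398)
After 5 (propagate distance d=15): x=-14749/25300 (≈-0.5830) theta=1007/25300 (≈0.0398)
After 6 (thin lens f=11): x=-14749/25300 (≈-0.5830) theta=12913/139150 (≈0.0928)
After 7 (propagate distance d=25): x=483411/278300 (≈1.7370) theta=12913/139150 (≈0.0928)
After 8 (thin lens f=-32): x=483411/278300 (≈1.7370) theta=1309843/8905600 (≈0.1471)
After 9 (propagate distance d=32 (to screen)): x=896627/139150 (≈6.4436) theta=1309843/8905600 (≈0.1471)
|theta_initial|=0.1000 |theta_final|=1309843/8905600 (≈0.1471) -> increased

Answer: yes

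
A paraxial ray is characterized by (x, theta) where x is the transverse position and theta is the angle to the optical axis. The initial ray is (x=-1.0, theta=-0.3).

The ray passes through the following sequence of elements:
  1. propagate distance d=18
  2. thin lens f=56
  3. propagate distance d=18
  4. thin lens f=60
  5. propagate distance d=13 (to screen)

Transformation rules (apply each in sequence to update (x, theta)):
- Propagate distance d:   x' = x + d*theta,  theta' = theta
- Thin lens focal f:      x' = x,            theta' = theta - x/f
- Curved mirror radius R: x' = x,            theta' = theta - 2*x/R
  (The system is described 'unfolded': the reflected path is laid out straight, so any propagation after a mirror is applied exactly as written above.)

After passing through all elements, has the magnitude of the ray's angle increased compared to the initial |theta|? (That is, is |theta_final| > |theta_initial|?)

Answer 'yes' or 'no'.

Initial: x=-1.0000 theta=-0.3000
After 1 (propagate distance d=18): x=-6.4000 theta=-0.3000
After 2 (thin lens f=56): x=-6.4000 theta=-13/70 (≈-0.1857)
After 3 (propagate distance d=18): x=-341/35 (≈-9.7429) theta=-13/70 (≈-0.1857)
After 4 (thin lens f=60): x=-341/35 (≈-9.7429) theta=-7/300 (≈-0.0233)
After 5 (propagate distance d=13 (to screen)): x=-21097/2100 (≈-10.0462) theta=-7/300 (≈-0.0233)
|theta_initial|=0.3000 |theta_final|=7/300 (≈0.0233) -> not increased

Answer: no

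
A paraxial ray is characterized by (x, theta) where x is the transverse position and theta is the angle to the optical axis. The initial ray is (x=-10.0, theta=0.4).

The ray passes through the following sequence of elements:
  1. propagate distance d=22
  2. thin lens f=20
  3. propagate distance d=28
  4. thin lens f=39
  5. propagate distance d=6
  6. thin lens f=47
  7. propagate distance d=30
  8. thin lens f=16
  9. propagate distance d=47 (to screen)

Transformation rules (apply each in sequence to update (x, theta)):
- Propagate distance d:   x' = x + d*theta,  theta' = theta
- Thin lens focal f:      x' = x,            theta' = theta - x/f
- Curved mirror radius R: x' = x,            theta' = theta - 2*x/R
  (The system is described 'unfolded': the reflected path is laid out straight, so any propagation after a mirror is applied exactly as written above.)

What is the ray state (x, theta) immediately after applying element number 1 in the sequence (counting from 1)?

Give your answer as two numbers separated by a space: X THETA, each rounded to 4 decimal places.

Answer: -1.2000 0.4000

Derivation:
Initial: x=-10.0000 theta=0.4000
After 1 (propagate distance d=22): x=-1.2000 theta=0.4000
Rounded to 4 decimal places: x = -1.2000, theta = 0.4000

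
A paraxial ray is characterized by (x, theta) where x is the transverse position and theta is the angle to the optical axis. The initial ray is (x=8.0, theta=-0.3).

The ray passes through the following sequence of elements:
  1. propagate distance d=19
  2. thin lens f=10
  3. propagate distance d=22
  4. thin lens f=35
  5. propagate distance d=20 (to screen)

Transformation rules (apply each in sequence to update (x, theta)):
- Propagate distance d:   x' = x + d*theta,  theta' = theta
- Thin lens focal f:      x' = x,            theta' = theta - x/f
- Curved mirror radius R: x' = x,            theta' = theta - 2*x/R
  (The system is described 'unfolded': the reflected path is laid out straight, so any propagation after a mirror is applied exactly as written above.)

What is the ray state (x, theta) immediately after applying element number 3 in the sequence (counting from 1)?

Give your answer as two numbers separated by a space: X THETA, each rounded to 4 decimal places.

Answer: -9.3600 -0.5300

Derivation:
Initial: x=8.0000 theta=-0.3000
After 1 (propagate distance d=19): x=2.3000 theta=-0.3000
After 2 (thin lens f=10): x=2.3000 theta=-0.5300
After 3 (propagate distance d=22): x=-9.3600 theta=-0.5300
Rounded to 4 decimal places: x = -9.3600, theta = -0.5300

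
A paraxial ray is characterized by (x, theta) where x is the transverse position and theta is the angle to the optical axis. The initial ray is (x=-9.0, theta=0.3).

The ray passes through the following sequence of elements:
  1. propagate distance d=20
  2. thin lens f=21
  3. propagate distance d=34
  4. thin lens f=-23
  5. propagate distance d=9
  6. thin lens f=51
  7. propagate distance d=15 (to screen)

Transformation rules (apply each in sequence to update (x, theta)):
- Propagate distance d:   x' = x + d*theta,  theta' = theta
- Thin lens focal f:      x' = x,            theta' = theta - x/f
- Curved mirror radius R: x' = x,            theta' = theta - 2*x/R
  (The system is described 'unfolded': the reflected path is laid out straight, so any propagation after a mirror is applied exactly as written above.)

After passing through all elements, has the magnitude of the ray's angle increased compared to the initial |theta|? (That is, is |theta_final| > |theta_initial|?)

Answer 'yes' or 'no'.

Answer: yes

Derivation:
Initial: x=-9.0000 theta=0.3000
After 1 (propagate distance d=20): x=-3.0000 theta=0.3000
After 2 (thin lens f=21): x=-3.0000 theta=31/70 (≈0.4429)
After 3 (propagate distance d=34): x=422/35 (≈12.0571) theta=31/70 (≈0.4429)
After 4 (thin lens f=-23): x=422/35 (≈12.0571) theta=1557/1610 (≈0.9671)
After 5 (propagate distance d=9): x=955/46 (≈20.7609) theta=1557/1610 (≈0.9671)
After 6 (thin lens f=51): x=955/46 (≈20.7609) theta=22991/41055 (≈0.5600)
After 7 (propagate distance d=15 (to screen)): x=159627/5474 (≈29.1609) theta=22991/41055 (≈0.5600)
|theta_initial|=0.3000 |theta_final|=22991/41055 (≈0.5600) -> increased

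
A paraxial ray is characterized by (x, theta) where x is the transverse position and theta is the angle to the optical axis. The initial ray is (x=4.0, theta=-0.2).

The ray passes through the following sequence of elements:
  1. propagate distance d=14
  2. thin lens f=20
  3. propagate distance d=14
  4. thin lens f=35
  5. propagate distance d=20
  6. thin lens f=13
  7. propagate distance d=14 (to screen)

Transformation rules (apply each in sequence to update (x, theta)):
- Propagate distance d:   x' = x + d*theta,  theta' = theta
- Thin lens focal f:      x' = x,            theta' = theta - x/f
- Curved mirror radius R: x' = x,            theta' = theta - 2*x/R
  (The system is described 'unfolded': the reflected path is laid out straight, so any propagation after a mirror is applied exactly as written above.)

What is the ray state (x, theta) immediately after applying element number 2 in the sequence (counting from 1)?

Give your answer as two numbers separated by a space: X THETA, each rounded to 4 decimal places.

Answer: 1.2000 -0.2600

Derivation:
Initial: x=4.0000 theta=-0.2000
After 1 (propagate distance d=14): x=1.2000 theta=-0.2000
After 2 (thin lens f=20): x=1.2000 theta=-0.2600
Rounded to 4 decimal places: x = 1.2000, theta = -0.2600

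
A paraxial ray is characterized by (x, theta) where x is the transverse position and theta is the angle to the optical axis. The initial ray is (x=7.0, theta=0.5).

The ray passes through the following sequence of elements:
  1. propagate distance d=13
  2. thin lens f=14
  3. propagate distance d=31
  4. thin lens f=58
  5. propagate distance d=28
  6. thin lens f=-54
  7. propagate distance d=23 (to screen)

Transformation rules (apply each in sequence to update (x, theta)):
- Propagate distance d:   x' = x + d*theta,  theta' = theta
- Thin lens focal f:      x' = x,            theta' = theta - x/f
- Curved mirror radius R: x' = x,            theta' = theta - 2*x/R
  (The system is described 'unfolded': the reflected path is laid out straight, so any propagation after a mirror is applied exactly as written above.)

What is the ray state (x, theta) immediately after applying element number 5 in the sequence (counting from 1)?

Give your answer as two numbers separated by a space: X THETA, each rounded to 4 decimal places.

Initial: x=7.0000 theta=0.5000
After 1 (propagate distance d=13): x=13.5000 theta=0.5000
After 2 (thin lens f=14): x=13.5000 theta=-13/28 (≈-0.4643)
After 3 (propagate distance d=31): x=-25/28 (≈-0.8929) theta=-13/28 (≈-0.4643)
After 4 (thin lens f=58): x=-25/28 (≈-0.8929) theta=-729/1624 (≈-0.4489)
After 5 (propagate distance d=28): x=-10931/812 (≈-13.4618) theta=-729/1624 (≈-0.4489)
Rounded to 4 decimal places: x = -13.4618, theta = -0.4489

Answer: -13.4618 -0.4489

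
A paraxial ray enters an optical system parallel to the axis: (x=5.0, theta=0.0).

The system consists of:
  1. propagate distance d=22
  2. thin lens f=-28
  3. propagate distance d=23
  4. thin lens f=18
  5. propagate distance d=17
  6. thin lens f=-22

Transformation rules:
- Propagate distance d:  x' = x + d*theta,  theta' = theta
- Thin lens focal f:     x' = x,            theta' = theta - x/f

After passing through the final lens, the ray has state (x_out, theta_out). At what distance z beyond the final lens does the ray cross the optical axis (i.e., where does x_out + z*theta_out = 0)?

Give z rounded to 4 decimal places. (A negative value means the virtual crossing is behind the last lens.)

Answer: 21.2846

Derivation:
Initial: x=5.0000 theta=0.0000
After 1 (propagate distance d=22): x=5.0000 theta=0.0000
After 2 (thin lens f=-28): x=5.0000 theta=5/28 (≈0.1786)
After 3 (propagate distance d=23): x=255/28 (≈9.1071) theta=5/28 (≈0.1786)
After 4 (thin lens f=18): x=255/28 (≈9.1071) theta=-55/168 (≈-0.3274)
After 5 (propagate distance d=17): x=85/24 (≈3.5417) theta=-55/168 (≈-0.3274)
After 6 (thin lens f=-22): x=85/24 (≈3.5417) theta=-205/1232 (≈-0.1664)
z_focus = -x_out/theta_out = -(85/24)/(-205/1232) = 2618/123 ≈ 21.2846
Rounded to 4 decimal places: z = 21.2846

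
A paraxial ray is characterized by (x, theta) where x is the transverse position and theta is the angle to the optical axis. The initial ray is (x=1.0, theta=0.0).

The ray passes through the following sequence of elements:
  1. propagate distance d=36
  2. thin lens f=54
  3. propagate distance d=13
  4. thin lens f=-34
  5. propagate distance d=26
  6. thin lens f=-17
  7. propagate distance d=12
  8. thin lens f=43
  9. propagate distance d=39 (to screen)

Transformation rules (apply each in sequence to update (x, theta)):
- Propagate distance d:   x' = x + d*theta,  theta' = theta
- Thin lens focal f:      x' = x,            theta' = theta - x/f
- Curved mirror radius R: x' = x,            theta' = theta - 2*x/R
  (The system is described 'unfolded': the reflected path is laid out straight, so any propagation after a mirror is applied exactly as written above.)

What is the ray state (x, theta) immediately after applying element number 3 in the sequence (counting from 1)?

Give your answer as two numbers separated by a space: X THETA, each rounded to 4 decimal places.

Answer: 0.7593 -0.0185

Derivation:
Initial: x=1.0000 theta=0.0000
After 1 (propagate distance d=36): x=1.0000 theta=0.0000
After 2 (thin lens f=54): x=1.0000 theta=-1/54 (≈-0.0185)
After 3 (propagate distance d=13): x=41/54 (≈0.7593) theta=-1/54 (≈-0.0185)
Rounded to 4 decimal places: x = 0.7593, theta = -0.0185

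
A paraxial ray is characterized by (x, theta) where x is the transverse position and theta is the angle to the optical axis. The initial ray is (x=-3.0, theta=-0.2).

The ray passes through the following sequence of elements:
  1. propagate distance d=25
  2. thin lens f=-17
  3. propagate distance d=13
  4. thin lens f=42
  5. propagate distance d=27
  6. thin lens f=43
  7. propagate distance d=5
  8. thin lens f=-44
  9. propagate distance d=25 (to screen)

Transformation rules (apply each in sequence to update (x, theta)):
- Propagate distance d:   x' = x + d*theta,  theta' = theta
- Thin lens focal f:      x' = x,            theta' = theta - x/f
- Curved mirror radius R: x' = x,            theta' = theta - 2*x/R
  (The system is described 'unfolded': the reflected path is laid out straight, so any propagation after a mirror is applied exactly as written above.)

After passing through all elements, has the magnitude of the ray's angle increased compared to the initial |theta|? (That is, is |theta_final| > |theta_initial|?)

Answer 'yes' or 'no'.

Initial: x=-3.0000 theta=-0.2000
After 1 (propagate distance d=25): x=-8.0000 theta=-0.2000
After 2 (thin lens f=-17): x=-8.0000 theta=-57/85 (≈-0.6706)
After 3 (propagate distance d=13): x=-1421/85 (≈-16.7176) theta=-57/85 (≈-0.6706)
After 4 (thin lens f=42): x=-1421/85 (≈-16.7176) theta=-139/510 (≈-0.2725)
After 5 (propagate distance d=27): x=-4093/170 (≈-24.0765) theta=-139/510 (≈-0.2725)
After 6 (thin lens f=43): x=-4093/170 (≈-24.0765) theta=3151/10965 (≈0.2874)
After 7 (propagate distance d=5): x=-496487/21930 (≈-22.6396) theta=3151/10965 (≈0.2874)
After 8 (thin lens f=-44): x=-496487/21930 (≈-22.6396) theta=-219199/964920 (≈-0.2272)
After 9 (propagate distance d=25 (to screen)): x=-27325403/964920 (≈-28.3188) theta=-219199/964920 (≈-0.2272)
|theta_initial|=0.2000 |theta_final|=219199/964920 (≈0.2272) -> increased

Answer: yes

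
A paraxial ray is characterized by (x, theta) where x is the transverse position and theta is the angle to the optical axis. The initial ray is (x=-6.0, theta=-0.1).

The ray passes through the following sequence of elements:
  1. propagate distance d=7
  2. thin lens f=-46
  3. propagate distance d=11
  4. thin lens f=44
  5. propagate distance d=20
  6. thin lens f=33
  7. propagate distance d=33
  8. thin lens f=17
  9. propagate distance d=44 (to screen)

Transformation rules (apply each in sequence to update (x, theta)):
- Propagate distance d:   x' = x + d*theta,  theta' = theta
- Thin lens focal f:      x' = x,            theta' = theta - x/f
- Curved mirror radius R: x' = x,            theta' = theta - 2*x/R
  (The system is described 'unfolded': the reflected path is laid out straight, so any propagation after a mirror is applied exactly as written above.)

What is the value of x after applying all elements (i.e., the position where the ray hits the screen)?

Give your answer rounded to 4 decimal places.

Answer: 13.6576

Derivation:
Initial: x=-6.0000 theta=-0.1000
After 1 (propagate distance d=7): x=-6.7000 theta=-0.1000
After 2 (thin lens f=-46): x=-6.7000 theta=-113/460 (≈-0.2457)
After 3 (propagate distance d=11): x=-865/92 (≈-9.4022) theta=-113/460 (≈-0.2457)
After 4 (thin lens f=44): x=-865/92 (≈-9.4022) theta=-647/20240 (≈-0.0320)
After 5 (propagate distance d=20): x=-5081/506 (≈-10.0415) theta=-647/20240 (≈-0.0320)
After 6 (thin lens f=33): x=-5081/506 (≈-10.0415) theta=181889/667920 (≈0.2723)
After 7 (propagate distance d=33): x=-1941/1840 (≈-1.0549) theta=181889/667920 (≈0.2723)
After 8 (thin lens f=17): x=-1941/1840 (≈-1.0549) theta=474587/1419330 (≈0.3344)
After 9 (propagate distance d=44 (to screen)): x=14097883/1032240 (≈13.6576) theta=474587/1419330 (≈0.3344)
Rounded to 4 decimal places: x = 13.6576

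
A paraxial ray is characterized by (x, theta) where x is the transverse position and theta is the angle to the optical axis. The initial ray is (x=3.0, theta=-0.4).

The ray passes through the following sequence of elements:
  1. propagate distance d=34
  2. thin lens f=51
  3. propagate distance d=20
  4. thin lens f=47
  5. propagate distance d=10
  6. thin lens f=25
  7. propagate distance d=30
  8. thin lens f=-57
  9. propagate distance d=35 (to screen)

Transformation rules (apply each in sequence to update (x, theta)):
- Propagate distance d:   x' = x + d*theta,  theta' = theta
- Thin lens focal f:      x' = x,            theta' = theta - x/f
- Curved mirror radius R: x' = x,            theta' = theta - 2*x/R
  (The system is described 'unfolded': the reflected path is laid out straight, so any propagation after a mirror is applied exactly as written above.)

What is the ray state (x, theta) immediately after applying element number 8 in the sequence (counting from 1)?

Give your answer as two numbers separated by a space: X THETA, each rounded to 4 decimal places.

Initial: x=3.0000 theta=-0.4000
After 1 (propagate distance d=34): x=-10.6000 theta=-0.4000
After 2 (thin lens f=51): x=-10.6000 theta=-49/255 (≈-0.1922)
After 3 (propagate distance d=20): x=-3683/255 (≈-14.4431) theta=-49/255 (≈-0.1922)
After 4 (thin lens f=47): x=-3683/255 (≈-14.4431) theta=92/799 (≈0.1151)
After 5 (propagate distance d=10): x=-159301/11985 (≈-13.2917) theta=92/799 (≈0.1151)
After 6 (thin lens f=25): x=-159301/11985 (≈-13.2917) theta=193801/299625 (≈0.6468)
After 7 (propagate distance d=30): x=366301/59925 (≈6.1127) theta=193801/299625 (≈0.6468)
After 8 (thin lens f=-57): x=366301/59925 (≈6.1127) theta=677798/898875 (≈0.7541)
Rounded to 4 decimal places: x = 6.1127, theta = 0.7541

Answer: 6.1127 0.7541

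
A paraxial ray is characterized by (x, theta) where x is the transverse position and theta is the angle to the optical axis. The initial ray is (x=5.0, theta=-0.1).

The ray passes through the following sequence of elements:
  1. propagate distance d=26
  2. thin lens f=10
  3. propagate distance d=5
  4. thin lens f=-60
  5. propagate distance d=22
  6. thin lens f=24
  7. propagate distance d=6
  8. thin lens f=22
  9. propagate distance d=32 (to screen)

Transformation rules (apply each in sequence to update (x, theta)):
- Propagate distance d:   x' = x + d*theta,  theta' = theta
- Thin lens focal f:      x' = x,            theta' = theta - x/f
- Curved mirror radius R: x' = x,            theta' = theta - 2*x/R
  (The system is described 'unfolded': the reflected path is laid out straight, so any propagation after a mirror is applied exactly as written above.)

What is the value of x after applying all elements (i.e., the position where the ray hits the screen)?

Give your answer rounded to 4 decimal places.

Answer: 1.3104

Derivation:
Initial: x=5.0000 theta=-0.1000
After 1 (propagate distance d=26): x=2.4000 theta=-0.1000
After 2 (thin lens f=10): x=2.4000 theta=-0.3400
After 3 (propagate distance d=5): x=0.7000 theta=-0.3400
After 4 (thin lens f=-60): x=0.7000 theta=-197/600 (≈-0.3283)
After 5 (propagate distance d=22): x=-1957/300 (≈-6.5233) theta=-197/600 (≈-0.3283)
After 6 (thin lens f=24): x=-1957/300 (≈-6.5233) theta=-407/7200 (≈-0.0565)
After 7 (propagate distance d=6): x=-6.8625 theta=-407/7200 (≈-0.0565)
After 8 (thin lens f=22): x=-6.8625 theta=5057/19800 (≈0.2554)
After 9 (propagate distance d=32 (to screen)): x=51893/39600 (≈1.3104) theta=5057/19800 (≈0.2554)
Rounded to 4 decimal places: x = 1.3104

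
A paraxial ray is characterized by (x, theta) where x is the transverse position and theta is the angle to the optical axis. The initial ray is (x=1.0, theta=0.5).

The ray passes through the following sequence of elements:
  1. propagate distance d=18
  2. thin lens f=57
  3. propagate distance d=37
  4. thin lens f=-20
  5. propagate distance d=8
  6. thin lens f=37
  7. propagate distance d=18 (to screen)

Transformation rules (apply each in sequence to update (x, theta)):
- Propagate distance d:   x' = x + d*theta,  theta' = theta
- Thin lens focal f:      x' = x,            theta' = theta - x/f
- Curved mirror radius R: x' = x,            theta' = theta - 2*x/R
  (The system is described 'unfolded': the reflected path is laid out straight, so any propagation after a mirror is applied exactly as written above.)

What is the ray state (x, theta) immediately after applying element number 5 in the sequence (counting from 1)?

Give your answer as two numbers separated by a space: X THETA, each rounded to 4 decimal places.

Answer: 33.4088 1.4250

Derivation:
Initial: x=1.0000 theta=0.5000
After 1 (propagate distance d=18): x=10.0000 theta=0.5000
After 2 (thin lens f=57): x=10.0000 theta=37/114 (≈0.3246)
After 3 (propagate distance d=37): x=2509/114 (≈22.0088) theta=37/114 (≈0.3246)
After 4 (thin lens f=-20): x=2509/114 (≈22.0088) theta=1.4250
After 5 (propagate distance d=8): x=19043/570 (≈33.4088) theta=1.4250
Rounded to 4 decimal places: x = 33.4088, theta = 1.4250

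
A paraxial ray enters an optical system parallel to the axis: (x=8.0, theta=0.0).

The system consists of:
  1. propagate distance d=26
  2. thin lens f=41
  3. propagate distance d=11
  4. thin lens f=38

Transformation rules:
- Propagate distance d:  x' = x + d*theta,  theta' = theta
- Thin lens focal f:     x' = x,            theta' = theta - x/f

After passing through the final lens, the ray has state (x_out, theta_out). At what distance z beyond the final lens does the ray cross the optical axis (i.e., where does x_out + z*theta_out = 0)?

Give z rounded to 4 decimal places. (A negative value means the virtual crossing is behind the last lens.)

Answer: 16.7647

Derivation:
Initial: x=8.0000 theta=0.0000
After 1 (propagate distance d=26): x=8.0000 theta=0.0000
After 2 (thin lens f=41): x=8.0000 theta=-8/41 (≈-0.1951)
After 3 (propagate distance d=11): x=240/41 (≈5.8537) theta=-8/41 (≈-0.1951)
After 4 (thin lens f=38): x=240/41 (≈5.8537) theta=-272/779 (≈-0.3492)
z_focus = -x_out/theta_out = -(240/41)/(-272/779) = 285/17 ≈ 16.7647
Rounded to 4 decimal places: z = 16.7647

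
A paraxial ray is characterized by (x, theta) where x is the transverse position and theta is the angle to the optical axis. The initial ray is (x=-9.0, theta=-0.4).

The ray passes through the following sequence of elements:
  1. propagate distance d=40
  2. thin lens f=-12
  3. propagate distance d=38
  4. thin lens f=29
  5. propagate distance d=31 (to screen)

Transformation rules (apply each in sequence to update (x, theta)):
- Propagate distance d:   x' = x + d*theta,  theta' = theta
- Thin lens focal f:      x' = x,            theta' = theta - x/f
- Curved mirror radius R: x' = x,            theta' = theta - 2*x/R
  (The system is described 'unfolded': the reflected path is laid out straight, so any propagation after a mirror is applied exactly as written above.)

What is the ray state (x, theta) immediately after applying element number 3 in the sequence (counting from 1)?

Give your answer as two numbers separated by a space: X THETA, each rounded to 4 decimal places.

Answer: -119.3667 -2.4833

Derivation:
Initial: x=-9.0000 theta=-0.4000
After 1 (propagate distance d=40): x=-25.0000 theta=-0.4000
After 2 (thin lens f=-12): x=-25.0000 theta=-149/60 (≈-2.4833)
After 3 (propagate distance d=38): x=-3581/30 (≈-119.3667) theta=-149/60 (≈-2.4833)
Rounded to 4 decimal places: x = -119.3667, theta = -2.4833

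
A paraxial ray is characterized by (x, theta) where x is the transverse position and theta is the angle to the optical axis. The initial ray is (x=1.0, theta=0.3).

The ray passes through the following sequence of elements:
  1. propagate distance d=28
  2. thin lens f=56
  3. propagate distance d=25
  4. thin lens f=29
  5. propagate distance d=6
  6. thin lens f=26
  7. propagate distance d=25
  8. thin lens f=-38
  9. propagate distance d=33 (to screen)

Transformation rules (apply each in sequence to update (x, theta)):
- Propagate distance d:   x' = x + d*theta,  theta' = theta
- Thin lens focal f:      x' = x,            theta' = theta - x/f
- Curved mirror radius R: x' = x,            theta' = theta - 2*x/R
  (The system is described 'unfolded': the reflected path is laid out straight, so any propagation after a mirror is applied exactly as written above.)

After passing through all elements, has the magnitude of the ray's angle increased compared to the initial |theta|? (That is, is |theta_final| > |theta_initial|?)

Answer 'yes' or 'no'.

Answer: yes

Derivation:
Initial: x=1.0000 theta=0.3000
After 1 (propagate distance d=28): x=9.4000 theta=0.3000
After 2 (thin lens f=56): x=9.4000 theta=37/280 (≈0.1321)
After 3 (propagate distance d=25): x=3557/280 (≈12.7036) theta=37/280 (≈0.1321)
After 4 (thin lens f=29): x=3557/280 (≈12.7036) theta=-621/2030 (≈-0.3059)
After 5 (propagate distance d=6): x=12607/1160 (≈10.8681) theta=-621/2030 (≈-0.3059)
After 6 (thin lens f=26): x=12607/1160 (≈10.8681) theta=-152833/211120 (≈-0.7239)
After 7 (propagate distance d=25): x=-1526351/211120 (≈-7.2298) theta=-152833/211120 (≈-0.7239)
After 8 (thin lens f=-38): x=-1526351/211120 (≈-7.2298) theta=-209543/229216 (≈-0.9142)
After 9 (propagate distance d=33 (to screen)): x=-23078731/617120 (≈-37.3975) theta=-209543/229216 (≈-0.9142)
|theta_initial|=0.3000 |theta_final|=209543/229216 (≈0.9142) -> increased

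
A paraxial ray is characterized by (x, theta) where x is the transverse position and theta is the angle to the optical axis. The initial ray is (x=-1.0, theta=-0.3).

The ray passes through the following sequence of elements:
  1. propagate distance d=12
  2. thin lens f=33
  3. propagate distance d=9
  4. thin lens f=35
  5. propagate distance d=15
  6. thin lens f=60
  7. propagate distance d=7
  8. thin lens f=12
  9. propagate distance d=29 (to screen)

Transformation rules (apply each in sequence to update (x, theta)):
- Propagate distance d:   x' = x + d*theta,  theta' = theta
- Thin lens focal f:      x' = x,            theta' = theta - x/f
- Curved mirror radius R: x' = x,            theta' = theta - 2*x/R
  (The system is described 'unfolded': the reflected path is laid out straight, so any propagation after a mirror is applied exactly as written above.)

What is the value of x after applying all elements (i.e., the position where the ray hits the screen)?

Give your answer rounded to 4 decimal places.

Answer: 10.4031

Derivation:
Initial: x=-1.0000 theta=-0.3000
After 1 (propagate distance d=12): x=-4.6000 theta=-0.3000
After 2 (thin lens f=33): x=-4.6000 theta=-53/330 (≈-0.1606)
After 3 (propagate distance d=9): x=-133/22 (≈-6.0455) theta=-53/330 (≈-0.1606)
After 4 (thin lens f=35): x=-133/22 (≈-6.0455) theta=2/165 (≈0.0121)
After 5 (propagate distance d=15): x=-129/22 (≈-5.8636) theta=2/165 (≈0.0121)
After 6 (thin lens f=60): x=-129/22 (≈-5.8636) theta=29/264 (≈0.1098)
After 7 (propagate distance d=7): x=-1345/264 (≈-5.0947) theta=29/264 (≈0.1098)
After 8 (thin lens f=12): x=-1345/264 (≈-5.0947) theta=1693/3168 (≈0.5344)
After 9 (propagate distance d=29 (to screen)): x=32957/3168 (≈10.4031) theta=1693/3168 (≈0.5344)
Rounded to 4 decimal places: x = 10.4031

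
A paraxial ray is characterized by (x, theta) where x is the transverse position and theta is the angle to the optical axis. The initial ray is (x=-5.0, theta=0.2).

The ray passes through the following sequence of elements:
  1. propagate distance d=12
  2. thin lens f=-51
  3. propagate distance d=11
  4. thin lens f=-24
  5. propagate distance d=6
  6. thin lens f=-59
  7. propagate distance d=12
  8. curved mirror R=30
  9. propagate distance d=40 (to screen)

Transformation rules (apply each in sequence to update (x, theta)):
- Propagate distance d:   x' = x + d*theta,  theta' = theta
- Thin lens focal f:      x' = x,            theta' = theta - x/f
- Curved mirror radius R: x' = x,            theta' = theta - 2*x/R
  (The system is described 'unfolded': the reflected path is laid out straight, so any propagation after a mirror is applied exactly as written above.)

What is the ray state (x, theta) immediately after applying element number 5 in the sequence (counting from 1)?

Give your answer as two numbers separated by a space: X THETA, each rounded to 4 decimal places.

Answer: -0.3069 0.1090

Derivation:
Initial: x=-5.0000 theta=0.2000
After 1 (propagate distance d=12): x=-2.6000 theta=0.2000
After 2 (thin lens f=-51): x=-2.6000 theta=38/255 (≈0.1490)
After 3 (propagate distance d=11): x=-49/51 (≈-0.9608) theta=38/255 (≈0.1490)
After 4 (thin lens f=-24): x=-49/51 (≈-0.9608) theta=667/6120 (≈0.1090)
After 5 (propagate distance d=6): x=-313/1020 (≈-0.3069) theta=667/6120 (≈0.1090)
Rounded to 4 decimal places: x = -0.3069, theta = 0.1090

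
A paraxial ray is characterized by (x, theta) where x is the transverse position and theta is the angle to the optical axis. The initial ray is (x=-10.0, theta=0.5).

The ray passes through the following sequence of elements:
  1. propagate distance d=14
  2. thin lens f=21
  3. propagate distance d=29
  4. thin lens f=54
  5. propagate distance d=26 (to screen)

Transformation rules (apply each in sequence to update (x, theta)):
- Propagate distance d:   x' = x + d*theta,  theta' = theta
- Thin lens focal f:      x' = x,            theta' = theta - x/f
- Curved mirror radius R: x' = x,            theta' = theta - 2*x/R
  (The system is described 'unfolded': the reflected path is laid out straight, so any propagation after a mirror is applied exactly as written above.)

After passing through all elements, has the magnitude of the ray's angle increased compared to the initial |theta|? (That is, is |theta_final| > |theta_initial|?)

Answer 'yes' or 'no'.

Initial: x=-10.0000 theta=0.5000
After 1 (propagate distance d=14): x=-3.0000 theta=0.5000
After 2 (thin lens f=21): x=-3.0000 theta=9/14 (≈0.6429)
After 3 (propagate distance d=29): x=219/14 (≈15.6429) theta=9/14 (≈0.6429)
After 4 (thin lens f=54): x=219/14 (≈15.6429) theta=89/252 (≈0.3532)
After 5 (propagate distance d=26 (to screen)): x=1564/63 (≈24.8254) theta=89/252 (≈0.3532)
|theta_initial|=0.5000 |theta_final|=89/252 (≈0.3532) -> not increased

Answer: no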